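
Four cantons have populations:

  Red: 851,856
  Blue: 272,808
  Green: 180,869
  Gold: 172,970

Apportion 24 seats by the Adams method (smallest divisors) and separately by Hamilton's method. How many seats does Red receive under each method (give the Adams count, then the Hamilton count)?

Adams: Red 13, Blue 5, Green 3, Gold 3.
Hamilton: Red 14, Blue 4, Green 3, Gold 3.
Red gets 13 under Adams and 14 under Hamilton.

13 and 14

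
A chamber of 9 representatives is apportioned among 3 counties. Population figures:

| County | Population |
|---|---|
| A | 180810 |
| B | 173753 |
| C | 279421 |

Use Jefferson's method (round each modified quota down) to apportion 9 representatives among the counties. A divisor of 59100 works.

A=3, B=2, C=4

With modified divisor 59100: modified quotas A 3.059, B 2.940, C 4.728.
Rounding down: A 3, B 2, C 4 (total 9).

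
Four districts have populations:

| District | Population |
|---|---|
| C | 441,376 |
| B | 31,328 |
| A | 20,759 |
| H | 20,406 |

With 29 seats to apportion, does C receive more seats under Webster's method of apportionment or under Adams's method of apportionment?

Webster: C 25, B 2, A 1, H 1.
Adams: C 23, B 2, A 2, H 2.
C gets 25 under Webster and 23 under Adams.

Webster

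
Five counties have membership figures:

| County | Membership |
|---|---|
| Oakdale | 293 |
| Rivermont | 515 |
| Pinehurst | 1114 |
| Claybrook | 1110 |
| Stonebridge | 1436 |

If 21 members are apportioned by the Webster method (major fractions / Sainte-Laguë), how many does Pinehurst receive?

Standard divisor 4468/21 ≈ 212.762; standard quotas: Oakdale 1.377, Rivermont 2.421, Pinehurst 5.236, Claybrook 5.217, Stonebridge 6.749.
Rounding to the nearest integer gives 1, 2, 5, 5, 7 = 20 seats, so the divisor must be adjusted.
With modified divisor 204: modified quotas Oakdale 1.436, Rivermont 2.525, Pinehurst 5.461, Claybrook 5.441, Stonebridge 7.039.
Rounding to the nearest integer: Oakdale 1, Rivermont 3, Pinehurst 5, Claybrook 5, Stonebridge 7 (total 21).
Pinehurst receives 5.

5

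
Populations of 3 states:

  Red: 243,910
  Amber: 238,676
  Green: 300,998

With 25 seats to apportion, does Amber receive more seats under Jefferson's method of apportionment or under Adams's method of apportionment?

Adams

Jefferson: Red 8, Amber 7, Green 10.
Adams: Red 8, Amber 8, Green 9.
Amber gets 7 under Jefferson and 8 under Adams.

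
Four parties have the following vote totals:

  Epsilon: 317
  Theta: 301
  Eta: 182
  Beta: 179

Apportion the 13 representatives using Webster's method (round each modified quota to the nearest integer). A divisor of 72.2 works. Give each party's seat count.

With modified divisor 72.2: modified quotas Epsilon 4.391, Theta 4.169, Eta 2.521, Beta 2.479.
Rounding to the nearest integer: Epsilon 4, Theta 4, Eta 3, Beta 2 (total 13).

Epsilon=4; Theta=4; Eta=3; Beta=2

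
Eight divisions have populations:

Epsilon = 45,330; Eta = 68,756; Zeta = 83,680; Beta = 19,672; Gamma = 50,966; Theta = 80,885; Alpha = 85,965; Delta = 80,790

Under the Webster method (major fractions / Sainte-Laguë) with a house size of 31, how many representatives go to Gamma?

3

Standard divisor 516044/31 ≈ 16646.581; standard quotas: Epsilon 2.723, Eta 4.130, Zeta 5.027, Beta 1.182, Gamma 3.062, Theta 4.859, Alpha 5.164, Delta 4.853.
Rounding to the nearest integer gives Epsilon 3, Eta 4, Zeta 5, Beta 1, Gamma 3, Theta 5, Alpha 5, Delta 5 — total 31, matching the house size, so no adjustment is needed.
Gamma receives 3.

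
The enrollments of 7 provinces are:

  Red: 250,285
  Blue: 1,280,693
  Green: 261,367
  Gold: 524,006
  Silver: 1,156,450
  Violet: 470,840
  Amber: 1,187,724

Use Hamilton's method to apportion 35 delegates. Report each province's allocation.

Red 2, Blue 9, Green 2, Gold 3, Silver 8, Violet 3, Amber 8

Standard divisor: 5131365 ÷ 35 ≈ 146610.429.
Standard quotas: Red 1.7071, Blue 8.7353, Green 1.7827, Gold 3.5741, Silver 7.8879, Violet 3.2115, Amber 8.1012.
Lower quotas: Red 1, Blue 8, Green 1, Gold 3, Silver 7, Violet 3, Amber 8 (sum 31, leaving 4 seats).
Remainders in descending order: Silver 0.8879, Green 0.7827, Blue 0.7353, Red 0.7071, Gold 0.5741, Violet 0.2115, Amber 0.1012.
Largest remainders: Silver, Green, Blue, Red receive the extra seats.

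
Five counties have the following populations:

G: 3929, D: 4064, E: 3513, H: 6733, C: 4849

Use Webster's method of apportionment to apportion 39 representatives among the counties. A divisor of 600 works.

G=7; D=7; E=6; H=11; C=8

With modified divisor 600: modified quotas G 6.548, D 6.773, E 5.855, H 11.222, C 8.082.
Rounding to the nearest integer: G 7, D 7, E 6, H 11, C 8 (total 39).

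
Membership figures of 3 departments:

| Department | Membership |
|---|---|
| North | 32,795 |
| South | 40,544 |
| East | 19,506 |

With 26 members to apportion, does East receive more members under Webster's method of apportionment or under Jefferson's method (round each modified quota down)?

Webster

Webster: North 9, South 11, East 6.
Jefferson: North 9, South 12, East 5.
East gets 6 under Webster and 5 under Jefferson.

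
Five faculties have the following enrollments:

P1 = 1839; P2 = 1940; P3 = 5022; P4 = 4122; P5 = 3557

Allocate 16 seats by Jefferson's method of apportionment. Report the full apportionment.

P1: 2; P2: 2; P3: 5; P4: 4; P5: 3

Standard divisor 16480/16 ≈ 1030; standard quotas: P1 1.785, P2 1.883, P3 4.876, P4 4.002, P5 3.453.
Rounding down gives 1, 1, 4, 4, 3 = 13 seats, so the divisor must be adjusted.
With modified divisor 900: modified quotas P1 2.043, P2 2.156, P3 5.580, P4 4.580, P5 3.952.
Rounding down: P1 2, P2 2, P3 5, P4 4, P5 3 (total 16).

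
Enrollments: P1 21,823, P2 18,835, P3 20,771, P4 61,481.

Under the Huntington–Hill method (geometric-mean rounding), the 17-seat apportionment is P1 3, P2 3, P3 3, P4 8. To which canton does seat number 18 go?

P4

Priority for the next seat is population ÷ (√(s·(s+1))).
Priorities: P1 6299.757, P2 5437.196, P3 5996.071, P4 7245.605.
Highest priority: P4.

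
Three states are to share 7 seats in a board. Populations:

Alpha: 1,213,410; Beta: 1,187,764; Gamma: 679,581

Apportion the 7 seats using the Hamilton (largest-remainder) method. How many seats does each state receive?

Alpha 3, Beta 3, Gamma 1

Standard divisor: 3080755 ÷ 7 ≈ 440107.857.
Standard quotas: Alpha 2.7571, Beta 2.6988, Gamma 1.5441.
Lower quotas: Alpha 2, Beta 2, Gamma 1 (sum 5, leaving 2 seats).
Remainders in descending order: Alpha 0.7571, Beta 0.6988, Gamma 0.5441.
Largest remainders: Alpha, Beta receive the extra seats.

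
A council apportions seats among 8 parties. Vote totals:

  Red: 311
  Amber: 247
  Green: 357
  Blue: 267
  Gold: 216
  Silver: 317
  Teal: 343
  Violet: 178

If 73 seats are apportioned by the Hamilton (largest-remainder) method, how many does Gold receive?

7

Total 2236; standard divisor 2236/73 ≈ 30.63.
Standard quotas: Red 10.153, Amber 8.064, Green 11.655, Blue 8.717, Gold 7.052, Silver 10.349, Teal 11.198, Violet 5.811.
Lower quotas: Red 10, Amber 8, Green 11, Blue 8, Gold 7, Silver 10, Teal 11, Violet 5 (sum 70, leaving 3 seats).
Remainders in descending order: Violet 0.811, Blue 0.717, Green 0.655, Silver 0.349, Teal 0.198, Red 0.153, Amber 0.064, Gold 0.052.
Largest remainders: Violet, Blue, Green receive the extra seats.
Gold receives 7.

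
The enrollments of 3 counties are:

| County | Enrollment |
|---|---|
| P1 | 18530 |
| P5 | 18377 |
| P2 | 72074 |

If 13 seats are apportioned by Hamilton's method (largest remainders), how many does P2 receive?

Total 108981; standard divisor 108981/13 ≈ 8383.154.
Standard quotas: P1 2.2104, P5 2.1921, P2 8.5975.
Lower quotas: P1 2, P5 2, P2 8 (sum 12, leaving 1 seat).
Remainders in descending order: P2 0.5975, P1 0.2104, P5 0.1921.
The surplus seat goes to P2.
P2 receives 9.

9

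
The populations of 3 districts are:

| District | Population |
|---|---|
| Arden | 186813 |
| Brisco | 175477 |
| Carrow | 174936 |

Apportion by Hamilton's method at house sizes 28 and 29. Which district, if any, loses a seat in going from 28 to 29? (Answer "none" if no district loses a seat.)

none

At 28 seats: Arden 10, Brisco 9, Carrow 9.
At 29 seats: Arden 10, Brisco 10, Carrow 9.
No district's allocation decreased.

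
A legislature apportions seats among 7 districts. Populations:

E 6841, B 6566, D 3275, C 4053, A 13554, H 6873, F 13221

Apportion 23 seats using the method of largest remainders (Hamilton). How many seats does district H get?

3

The standard divisor is 54383/23 ≈ 2364.478.
Standard quotas: E 2.8932, B 2.7769, D 1.3851, C 1.7141, A 5.7323, H 2.9068, F 5.5915.
Lower quotas: E 2, B 2, D 1, C 1, A 5, H 2, F 5 (sum 18, leaving 5 seats).
Remainders in descending order: H 0.9068, E 0.8932, B 0.7769, A 0.7323, C 0.7141, F 0.5915, D 0.3851.
The surplus seats go to H, E, B, A, C.
H receives 3.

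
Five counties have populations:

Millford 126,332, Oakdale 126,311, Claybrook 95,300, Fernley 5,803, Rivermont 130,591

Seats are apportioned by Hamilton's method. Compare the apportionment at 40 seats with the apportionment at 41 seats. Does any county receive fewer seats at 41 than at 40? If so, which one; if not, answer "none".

At 40 seats: Millford 10, Oakdale 10, Claybrook 8, Fernley 1, Rivermont 11.
At 41 seats: Millford 11, Oakdale 11, Claybrook 8, Fernley 0, Rivermont 11.
Fernley drops from 1 to 0.

Fernley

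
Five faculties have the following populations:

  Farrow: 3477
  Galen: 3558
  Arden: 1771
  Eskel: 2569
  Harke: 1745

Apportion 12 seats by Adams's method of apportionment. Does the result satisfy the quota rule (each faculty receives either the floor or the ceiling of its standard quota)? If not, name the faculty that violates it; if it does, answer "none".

none

Standard quotas: Farrow 3.180, Galen 3.254, Arden 1.620, Eskel 2.350, Harke 1.596.
Adams allocation: Farrow 3, Galen 3, Arden 2, Eskel 2, Harke 2.
Every allocation lies between the lower and upper quota.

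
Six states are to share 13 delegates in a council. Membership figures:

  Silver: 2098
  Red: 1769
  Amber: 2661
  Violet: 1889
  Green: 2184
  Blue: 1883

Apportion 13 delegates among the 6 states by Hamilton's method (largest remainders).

Standard divisor: 12484 ÷ 13 ≈ 960.308.
Standard quotas: Silver 2.185, Red 1.842, Amber 2.771, Violet 1.967, Green 2.274, Blue 1.961.
Lower quotas: Silver 2, Red 1, Amber 2, Violet 1, Green 2, Blue 1 (sum 9, leaving 4 seats).
Remainders in descending order: Violet 0.967, Blue 0.961, Red 0.842, Amber 0.771, Green 0.274, Silver 0.185.
Largest remainders: Violet, Blue, Red, Amber receive the extra seats.

Silver 2, Red 2, Amber 3, Violet 2, Green 2, Blue 2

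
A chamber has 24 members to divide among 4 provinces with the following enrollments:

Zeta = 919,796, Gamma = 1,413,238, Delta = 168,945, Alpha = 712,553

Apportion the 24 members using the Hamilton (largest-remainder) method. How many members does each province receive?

Standard divisor: 3214532 ÷ 24 ≈ 133938.833.
Standard quotas: Zeta 6.8673, Gamma 10.5514, Delta 1.2614, Alpha 5.3200.
Lower quotas: Zeta 6, Gamma 10, Delta 1, Alpha 5 (sum 22, leaving 2 seats).
Remainders in descending order: Zeta 0.8673, Gamma 0.5514, Alpha 0.3200, Delta 0.2614.
Largest remainders: Zeta, Gamma receive the extra seats.

Zeta 7, Gamma 11, Delta 1, Alpha 5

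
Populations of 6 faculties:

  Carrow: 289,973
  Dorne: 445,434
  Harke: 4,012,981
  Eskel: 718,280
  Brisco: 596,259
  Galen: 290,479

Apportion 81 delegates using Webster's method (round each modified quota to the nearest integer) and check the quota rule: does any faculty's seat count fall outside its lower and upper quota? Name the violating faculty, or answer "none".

Standard quotas: Carrow 3.697, Dorne 5.679, Harke 51.162, Eskel 9.157, Brisco 7.602, Galen 3.703.
Webster allocation: Carrow 4, Dorne 6, Harke 50, Eskel 9, Brisco 8, Galen 4.
Harke has quota 51.162 (lower 51, upper 52) but receives 50 — outside the quota interval.

Harke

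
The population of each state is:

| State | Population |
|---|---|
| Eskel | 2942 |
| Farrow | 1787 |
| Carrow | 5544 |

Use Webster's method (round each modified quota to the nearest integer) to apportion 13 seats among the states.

Eskel=4, Farrow=2, Carrow=7

Standard divisor 10273/13 ≈ 790.231; standard quotas: Eskel 3.723, Farrow 2.261, Carrow 7.016.
Rounding to the nearest integer gives Eskel 4, Farrow 2, Carrow 7 — total 13, matching the house size, so no adjustment is needed.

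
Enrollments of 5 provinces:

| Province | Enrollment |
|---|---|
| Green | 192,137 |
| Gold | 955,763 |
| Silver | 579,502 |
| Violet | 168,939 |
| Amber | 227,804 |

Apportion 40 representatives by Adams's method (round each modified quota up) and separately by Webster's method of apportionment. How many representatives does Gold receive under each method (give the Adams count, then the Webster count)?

17 and 18

Adams: Green 4, Gold 17, Silver 11, Violet 3, Amber 5.
Webster: Green 4, Gold 18, Silver 11, Violet 3, Amber 4.
Gold gets 17 under Adams and 18 under Webster.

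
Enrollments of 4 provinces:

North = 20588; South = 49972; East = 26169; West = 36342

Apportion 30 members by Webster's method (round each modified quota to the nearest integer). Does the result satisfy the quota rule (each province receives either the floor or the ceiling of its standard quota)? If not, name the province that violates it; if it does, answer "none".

none

Standard quotas: North 4.641, South 11.266, East 5.900, West 8.193.
Webster allocation: North 5, South 11, East 6, West 8.
Every allocation lies between the lower and upper quota.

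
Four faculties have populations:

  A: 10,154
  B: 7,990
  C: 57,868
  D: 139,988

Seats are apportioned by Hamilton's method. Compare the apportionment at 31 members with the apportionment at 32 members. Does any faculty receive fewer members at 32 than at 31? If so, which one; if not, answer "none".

At 31 seats: A 2, B 1, C 8, D 20.
At 32 seats: A 1, B 1, C 9, D 21.
A drops from 2 to 1.

A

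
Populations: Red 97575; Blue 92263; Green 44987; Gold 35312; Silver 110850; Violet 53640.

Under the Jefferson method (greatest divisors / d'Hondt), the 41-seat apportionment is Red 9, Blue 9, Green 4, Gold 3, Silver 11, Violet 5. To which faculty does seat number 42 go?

Red

Priority for the next seat is population ÷ (current seats + 1).
Priorities: Red 9757.500, Blue 9226.300, Green 8997.400, Gold 8828.000, Silver 9237.500, Violet 8940.000.
Highest priority: Red.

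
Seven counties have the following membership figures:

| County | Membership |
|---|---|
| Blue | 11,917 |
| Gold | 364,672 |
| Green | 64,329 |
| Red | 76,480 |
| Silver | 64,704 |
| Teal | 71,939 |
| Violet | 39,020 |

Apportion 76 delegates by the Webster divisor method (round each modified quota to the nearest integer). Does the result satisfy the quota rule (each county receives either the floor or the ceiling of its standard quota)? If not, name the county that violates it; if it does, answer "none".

Gold

Standard quotas: Blue 1.307, Gold 39.989, Green 7.054, Red 8.387, Silver 7.095, Teal 7.889, Violet 4.279.
Webster allocation: Blue 1, Gold 41, Green 7, Red 8, Silver 7, Teal 8, Violet 4.
Gold has quota 39.989 (lower 39, upper 40) but receives 41 — outside the quota interval.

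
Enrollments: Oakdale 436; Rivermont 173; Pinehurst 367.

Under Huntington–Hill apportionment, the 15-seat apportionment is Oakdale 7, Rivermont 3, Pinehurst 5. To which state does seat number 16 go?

Priority for the next seat is population ÷ (√(s·(s+1))).
Priorities: Oakdale 58.263, Rivermont 49.941, Pinehurst 67.005.
Highest priority: Pinehurst.

Pinehurst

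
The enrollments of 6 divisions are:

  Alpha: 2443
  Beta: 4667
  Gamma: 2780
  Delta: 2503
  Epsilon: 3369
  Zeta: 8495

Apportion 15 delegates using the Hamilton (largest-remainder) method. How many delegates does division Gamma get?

2

The standard divisor is 24257/15 ≈ 1617.133.
Standard quotas: Alpha 1.5107, Beta 2.8860, Gamma 1.7191, Delta 1.5478, Epsilon 2.0833, Zeta 5.2531.
Lower quotas: Alpha 1, Beta 2, Gamma 1, Delta 1, Epsilon 2, Zeta 5 (sum 12, leaving 3 seats).
Remainders in descending order: Beta 0.8860, Gamma 0.7191, Delta 0.5478, Alpha 0.5107, Zeta 0.2531, Epsilon 0.0833.
The surplus seats go to Beta, Gamma, Delta.
Gamma receives 2.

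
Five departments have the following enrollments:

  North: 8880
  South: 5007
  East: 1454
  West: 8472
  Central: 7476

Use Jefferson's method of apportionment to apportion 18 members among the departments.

North 5, South 3, East 0, West 5, Central 5

Standard divisor 31289/18 ≈ 1738.278; standard quotas: North 5.109, South 2.880, East 0.836, West 4.874, Central 4.301.
Rounding down gives 5, 2, 0, 4, 4 = 15 seats, so the divisor must be adjusted.
With modified divisor 1488: modified quotas North 5.968, South 3.365, East 0.977, West 5.694, Central 5.024.
Rounding down: North 5, South 3, East 0, West 5, Central 5 (total 18).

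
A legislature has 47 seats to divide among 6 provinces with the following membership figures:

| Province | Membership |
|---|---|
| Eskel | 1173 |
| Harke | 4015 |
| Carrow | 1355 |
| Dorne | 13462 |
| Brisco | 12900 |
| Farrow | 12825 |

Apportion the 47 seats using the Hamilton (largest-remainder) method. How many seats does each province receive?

Total 45730; standard divisor 45730/47 ≈ 972.979.
Standard quotas: Eskel 1.2056, Harke 4.1265, Carrow 1.3926, Dorne 13.8359, Brisco 13.2583, Farrow 13.1812.
Lower quotas: Eskel 1, Harke 4, Carrow 1, Dorne 13, Brisco 13, Farrow 13 (sum 45, leaving 2 seats).
Remainders in descending order: Dorne 0.8359, Carrow 0.3926, Brisco 0.2583, Eskel 0.2056, Farrow 0.1812, Harke 0.1265.
Largest remainders: Dorne, Carrow receive the extra seats.

Eskel=1, Harke=4, Carrow=2, Dorne=14, Brisco=13, Farrow=13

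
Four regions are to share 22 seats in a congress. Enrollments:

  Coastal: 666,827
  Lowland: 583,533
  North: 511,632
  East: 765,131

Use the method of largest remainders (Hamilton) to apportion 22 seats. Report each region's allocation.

Coastal: 6, Lowland: 5, North: 4, East: 7

Total 2527123; standard divisor 2527123/22 ≈ 114869.227.
Standard quotas: Coastal 5.8051, Lowland 5.0800, North 4.4540, East 6.6609.
Lower quotas: Coastal 5, Lowland 5, North 4, East 6 (sum 20, leaving 2 seats).
Remainders in descending order: Coastal 0.8051, East 0.6609, North 0.4540, Lowland 0.0800.
The surplus seats go to Coastal, East.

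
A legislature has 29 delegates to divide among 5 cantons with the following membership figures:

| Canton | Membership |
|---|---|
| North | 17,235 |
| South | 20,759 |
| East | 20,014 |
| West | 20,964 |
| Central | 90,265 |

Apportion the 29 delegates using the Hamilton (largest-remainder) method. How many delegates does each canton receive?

North=3; South=4; East=3; West=4; Central=15

Standard divisor: 169237 ÷ 29 ≈ 5835.759.
Standard quotas: North 2.9533, South 3.5572, East 3.4295, West 3.5923, Central 15.4676.
Lower quotas: North 2, South 3, East 3, West 3, Central 15 (sum 26, leaving 3 seats).
Remainders in descending order: North 0.9533, West 0.5923, South 0.5572, Central 0.4676, East 0.4295.
The surplus seats go to North, West, South.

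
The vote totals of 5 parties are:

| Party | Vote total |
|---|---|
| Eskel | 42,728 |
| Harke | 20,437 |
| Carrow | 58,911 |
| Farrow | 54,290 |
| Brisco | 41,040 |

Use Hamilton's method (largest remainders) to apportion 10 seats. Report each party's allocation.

The standard divisor is 217406/10 ≈ 21740.6.
Standard quotas: Eskel 1.9654, Harke 0.9400, Carrow 2.7097, Farrow 2.4972, Brisco 1.8877.
Lower quotas: Eskel 1, Harke 0, Carrow 2, Farrow 2, Brisco 1 (sum 6, leaving 4 seats).
Remainders in descending order: Eskel 0.9654, Harke 0.9400, Brisco 0.8877, Carrow 0.7097, Farrow 0.4972.
Largest remainders: Eskel, Harke, Brisco, Carrow receive the extra seats.

Eskel: 2; Harke: 1; Carrow: 3; Farrow: 2; Brisco: 2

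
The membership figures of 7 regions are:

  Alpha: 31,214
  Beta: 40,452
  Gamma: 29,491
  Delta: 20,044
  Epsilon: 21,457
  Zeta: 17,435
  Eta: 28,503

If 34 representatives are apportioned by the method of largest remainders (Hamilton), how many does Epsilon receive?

Standard divisor: 188596 ÷ 34 ≈ 5546.941.
Standard quotas: Alpha 5.6272, Beta 7.2927, Gamma 5.3166, Delta 3.6135, Epsilon 3.8683, Zeta 3.1432, Eta 5.1385.
Lower quotas: Alpha 5, Beta 7, Gamma 5, Delta 3, Epsilon 3, Zeta 3, Eta 5 (sum 31, leaving 3 seats).
Remainders in descending order: Epsilon 0.8683, Alpha 0.6272, Delta 0.6135, Gamma 0.3166, Beta 0.2927, Zeta 0.1432, Eta 0.1385.
The surplus seats go to Epsilon, Alpha, Delta.
Epsilon receives 4.

4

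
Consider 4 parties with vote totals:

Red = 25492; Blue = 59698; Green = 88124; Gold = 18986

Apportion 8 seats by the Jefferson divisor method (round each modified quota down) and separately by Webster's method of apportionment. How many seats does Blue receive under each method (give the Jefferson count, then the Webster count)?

3 and 2

Jefferson: Red 1, Blue 3, Green 4, Gold 0.
Webster: Red 1, Blue 2, Green 4, Gold 1.
Blue gets 3 under Jefferson and 2 under Webster.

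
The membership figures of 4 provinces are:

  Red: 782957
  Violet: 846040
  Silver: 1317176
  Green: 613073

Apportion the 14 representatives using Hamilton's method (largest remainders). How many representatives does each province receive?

Red: 3, Violet: 3, Silver: 5, Green: 3

Standard divisor: 3559246 ÷ 14 ≈ 254231.857.
Standard quotas: Red 3.0797, Violet 3.3278, Silver 5.1810, Green 2.4115.
Lower quotas: Red 3, Violet 3, Silver 5, Green 2 (sum 13, leaving 1 seat).
Remainders in descending order: Green 0.4115, Violet 0.3278, Silver 0.1810, Red 0.0797.
Largest remainder: Green receives the extra seat.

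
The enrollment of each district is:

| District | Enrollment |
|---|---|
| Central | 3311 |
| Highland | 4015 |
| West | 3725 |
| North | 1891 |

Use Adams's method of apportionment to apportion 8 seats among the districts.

Central: 2, Highland: 3, West: 2, North: 1

Standard divisor 12942/8 ≈ 1617.75; standard quotas: Central 2.047, Highland 2.482, West 2.303, North 1.169.
Rounding up gives 3, 3, 3, 2 = 11 seats, so the divisor must be adjusted.
With modified divisor 1950: modified quotas Central 1.698, Highland 2.059, West 1.910, North 0.970.
Rounding up: Central 2, Highland 3, West 2, North 1 (total 8).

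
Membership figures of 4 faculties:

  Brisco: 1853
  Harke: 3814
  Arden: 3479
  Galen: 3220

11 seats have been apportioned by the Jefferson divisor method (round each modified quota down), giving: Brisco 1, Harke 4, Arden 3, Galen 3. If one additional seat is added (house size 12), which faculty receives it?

Priority for the next seat is population ÷ (current seats + 1).
Priorities: Brisco 926.500, Harke 762.800, Arden 869.750, Galen 805.000.
Highest priority: Brisco.

Brisco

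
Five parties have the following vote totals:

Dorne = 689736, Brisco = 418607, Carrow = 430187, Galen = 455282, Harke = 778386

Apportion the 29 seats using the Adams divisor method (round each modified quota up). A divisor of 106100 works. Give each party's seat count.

With modified divisor 106100: modified quotas Dorne 6.501, Brisco 3.945, Carrow 4.055, Galen 4.291, Harke 7.336.
Rounding up: Dorne 7, Brisco 4, Carrow 5, Galen 5, Harke 8 (total 29).

Dorne: 7; Brisco: 4; Carrow: 5; Galen: 5; Harke: 8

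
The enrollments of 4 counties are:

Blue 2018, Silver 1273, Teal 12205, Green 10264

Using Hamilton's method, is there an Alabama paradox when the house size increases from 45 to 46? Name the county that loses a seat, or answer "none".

At 45 seats: Blue 4, Silver 2, Teal 21, Green 18.
At 46 seats: Blue 4, Silver 2, Teal 22, Green 18.
No county's allocation decreased.

none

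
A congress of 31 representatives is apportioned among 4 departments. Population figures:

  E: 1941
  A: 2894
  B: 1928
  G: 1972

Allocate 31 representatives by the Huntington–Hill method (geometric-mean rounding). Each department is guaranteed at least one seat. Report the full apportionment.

E 7, A 10, B 7, G 7

With divisor 287: modified quotas E 6.763, A 10.084, B 6.718, G 6.871.
Geometric-mean thresholds: E √(6·7)=6.481, A √(10·11)=10.488, B √(6·7)=6.481, G √(6·7)=6.481.
Each quota rounded against its threshold gives E 7, A 10, B 7, G 7 (total 31).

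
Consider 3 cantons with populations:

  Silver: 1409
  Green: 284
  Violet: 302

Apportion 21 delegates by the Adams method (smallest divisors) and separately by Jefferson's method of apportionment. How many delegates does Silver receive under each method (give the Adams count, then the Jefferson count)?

14 and 15

Adams: Silver 14, Green 3, Violet 4.
Jefferson: Silver 15, Green 3, Violet 3.
Silver gets 14 under Adams and 15 under Jefferson.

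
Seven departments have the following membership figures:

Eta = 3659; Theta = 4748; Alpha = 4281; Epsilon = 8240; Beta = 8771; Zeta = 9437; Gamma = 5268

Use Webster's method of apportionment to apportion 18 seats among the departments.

Eta=1, Theta=2, Alpha=2, Epsilon=3, Beta=4, Zeta=4, Gamma=2

Standard divisor 44404/18 ≈ 2466.889; standard quotas: Eta 1.483, Theta 1.925, Alpha 1.735, Epsilon 3.340, Beta 3.555, Zeta 3.825, Gamma 2.135.
Rounding to the nearest integer gives Eta 1, Theta 2, Alpha 2, Epsilon 3, Beta 4, Zeta 4, Gamma 2 — total 18, matching the house size, so no adjustment is needed.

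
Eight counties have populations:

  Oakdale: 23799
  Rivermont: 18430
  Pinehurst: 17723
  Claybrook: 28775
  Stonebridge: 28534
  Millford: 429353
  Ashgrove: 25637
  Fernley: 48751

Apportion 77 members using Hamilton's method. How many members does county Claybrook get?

Standard divisor: 621002 ÷ 77 ≈ 8064.961.
Standard quotas: Oakdale 2.9509, Rivermont 2.2852, Pinehurst 2.1975, Claybrook 3.5679, Stonebridge 3.5380, Millford 53.2368, Ashgrove 3.1788, Fernley 6.0448.
Lower quotas: Oakdale 2, Rivermont 2, Pinehurst 2, Claybrook 3, Stonebridge 3, Millford 53, Ashgrove 3, Fernley 6 (sum 74, leaving 3 seats).
Remainders in descending order: Oakdale 0.9509, Claybrook 0.5679, Stonebridge 0.5380, Rivermont 0.2852, Millford 0.2368, Pinehurst 0.1975, Ashgrove 0.1788, Fernley 0.0448.
Largest remainders: Oakdale, Claybrook, Stonebridge receive the extra seats.
Claybrook receives 4.

4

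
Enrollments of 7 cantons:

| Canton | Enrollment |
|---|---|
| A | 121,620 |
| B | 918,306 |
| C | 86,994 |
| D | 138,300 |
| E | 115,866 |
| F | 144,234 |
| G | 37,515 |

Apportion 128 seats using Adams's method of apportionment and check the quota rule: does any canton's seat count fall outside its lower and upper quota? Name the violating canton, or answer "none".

Standard quotas: A 9.961, B 75.212, C 7.125, D 11.327, E 9.490, F 11.813, G 3.073.
Adams allocation: A 10, B 74, C 7, D 12, E 10, F 12, G 3.
B has quota 75.212 (lower 75, upper 76) but receives 74 — outside the quota interval.

B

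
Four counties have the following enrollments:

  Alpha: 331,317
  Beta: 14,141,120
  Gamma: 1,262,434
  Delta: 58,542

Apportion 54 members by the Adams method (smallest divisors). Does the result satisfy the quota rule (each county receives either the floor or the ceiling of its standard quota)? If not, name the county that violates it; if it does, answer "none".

Standard quotas: Alpha 1.133, Beta 48.351, Gamma 4.316, Delta 0.200.
Adams allocation: Alpha 2, Beta 46, Gamma 5, Delta 1.
Beta has quota 48.351 (lower 48, upper 49) but receives 46 — outside the quota interval.

Beta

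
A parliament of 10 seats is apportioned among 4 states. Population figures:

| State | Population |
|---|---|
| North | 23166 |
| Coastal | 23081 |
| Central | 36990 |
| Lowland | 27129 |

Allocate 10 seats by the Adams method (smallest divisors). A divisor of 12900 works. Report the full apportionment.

With modified divisor 12900: modified quotas North 1.796, Coastal 1.789, Central 2.867, Lowland 2.103.
Rounding up: North 2, Coastal 2, Central 3, Lowland 3 (total 10).

North 2, Coastal 2, Central 3, Lowland 3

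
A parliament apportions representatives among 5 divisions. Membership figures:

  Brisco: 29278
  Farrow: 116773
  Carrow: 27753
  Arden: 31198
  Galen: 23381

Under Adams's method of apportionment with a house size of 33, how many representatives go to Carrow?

Standard divisor 228383/33 ≈ 6920.697; standard quotas: Brisco 4.230, Farrow 16.873, Carrow 4.010, Arden 4.508, Galen 3.378.
Rounding up gives 5, 17, 5, 5, 4 = 36 seats, so the divisor must be adjusted.
With modified divisor 7600: modified quotas Brisco 3.852, Farrow 15.365, Carrow 3.652, Arden 4.105, Galen 3.076.
Rounding up: Brisco 4, Farrow 16, Carrow 4, Arden 5, Galen 4 (total 33).
Carrow receives 4.

4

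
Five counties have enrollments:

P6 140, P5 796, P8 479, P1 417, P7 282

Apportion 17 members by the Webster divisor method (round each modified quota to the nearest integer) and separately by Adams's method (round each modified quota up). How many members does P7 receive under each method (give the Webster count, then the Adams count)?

2 and 3

Webster: P6 1, P5 7, P8 4, P1 3, P7 2.
Adams: P6 1, P5 6, P8 4, P1 3, P7 3.
P7 gets 2 under Webster and 3 under Adams.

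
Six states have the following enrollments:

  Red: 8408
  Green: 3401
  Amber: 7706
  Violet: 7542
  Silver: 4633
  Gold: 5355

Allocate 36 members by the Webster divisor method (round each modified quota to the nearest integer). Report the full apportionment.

Red=8, Green=3, Amber=8, Violet=7, Silver=5, Gold=5

Standard divisor 37045/36 ≈ 1029.028; standard quotas: Red 8.171, Green 3.305, Amber 7.489, Violet 7.329, Silver 4.502, Gold 5.204.
Rounding to the nearest integer gives 8, 3, 7, 7, 5, 5 = 35 seats, so the divisor must be adjusted.
With modified divisor 1020: modified quotas Red 8.243, Green 3.334, Amber 7.555, Violet 7.394, Silver 4.542, Gold 5.250.
Rounding to the nearest integer: Red 8, Green 3, Amber 8, Violet 7, Silver 5, Gold 5 (total 36).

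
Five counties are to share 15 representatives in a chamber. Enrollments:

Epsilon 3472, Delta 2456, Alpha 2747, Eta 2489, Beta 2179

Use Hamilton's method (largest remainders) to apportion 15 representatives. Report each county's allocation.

Epsilon 4, Delta 3, Alpha 3, Eta 3, Beta 2

Standard divisor: 13343 ÷ 15 ≈ 889.533.
Standard quotas: Epsilon 3.903, Delta 2.761, Alpha 3.088, Eta 2.798, Beta 2.450.
Lower quotas: Epsilon 3, Delta 2, Alpha 3, Eta 2, Beta 2 (sum 12, leaving 3 seats).
Remainders in descending order: Epsilon 0.903, Eta 0.798, Delta 0.761, Beta 0.450, Alpha 0.088.
The surplus seats go to Epsilon, Eta, Delta.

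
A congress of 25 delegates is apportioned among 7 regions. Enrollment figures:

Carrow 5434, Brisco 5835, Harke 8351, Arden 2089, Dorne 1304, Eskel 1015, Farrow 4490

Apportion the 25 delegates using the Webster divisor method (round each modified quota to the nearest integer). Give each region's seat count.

Standard divisor 28518/25 ≈ 1140.72; standard quotas: Carrow 4.764, Brisco 5.115, Harke 7.321, Arden 1.831, Dorne 1.143, Eskel 0.890, Farrow 3.936.
Rounding to the nearest integer gives Carrow 5, Brisco 5, Harke 7, Arden 2, Dorne 1, Eskel 1, Farrow 4 — total 25, matching the house size, so no adjustment is needed.

Carrow=5, Brisco=5, Harke=7, Arden=2, Dorne=1, Eskel=1, Farrow=4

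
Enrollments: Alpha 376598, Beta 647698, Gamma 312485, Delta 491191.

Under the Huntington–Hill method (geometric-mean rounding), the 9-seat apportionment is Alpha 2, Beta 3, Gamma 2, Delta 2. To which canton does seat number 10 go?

Priority for the next seat is population ÷ (√(s·(s+1))).
Priorities: Alpha 153745.490, Beta 186974.307, Gamma 127571.467, Delta 200527.886.
Highest priority: Delta.

Delta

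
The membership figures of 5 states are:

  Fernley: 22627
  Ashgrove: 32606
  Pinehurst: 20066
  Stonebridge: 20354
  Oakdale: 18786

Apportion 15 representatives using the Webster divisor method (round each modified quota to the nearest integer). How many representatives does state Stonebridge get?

Standard divisor 114439/15 ≈ 7629.267; standard quotas: Fernley 2.966, Ashgrove 4.274, Pinehurst 2.630, Stonebridge 2.668, Oakdale 2.462.
Rounding to the nearest integer gives Fernley 3, Ashgrove 4, Pinehurst 3, Stonebridge 3, Oakdale 2 — total 15, matching the house size, so no adjustment is needed.
Stonebridge receives 3.

3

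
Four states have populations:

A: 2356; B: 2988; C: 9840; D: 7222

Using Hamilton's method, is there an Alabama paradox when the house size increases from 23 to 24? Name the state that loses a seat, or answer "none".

At 23 seats: A 3, B 3, C 10, D 7.
At 24 seats: A 2, B 3, C 11, D 8.
A drops from 3 to 2.

A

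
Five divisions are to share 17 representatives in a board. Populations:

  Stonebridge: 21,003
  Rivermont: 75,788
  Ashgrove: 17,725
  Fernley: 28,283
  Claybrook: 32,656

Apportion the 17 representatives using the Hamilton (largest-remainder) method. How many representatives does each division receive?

Standard divisor: 175455 ÷ 17 ≈ 10320.882.
Standard quotas: Stonebridge 2.0350, Rivermont 7.3432, Ashgrove 1.7174, Fernley 2.7404, Claybrook 3.1641.
Lower quotas: Stonebridge 2, Rivermont 7, Ashgrove 1, Fernley 2, Claybrook 3 (sum 15, leaving 2 seats).
Remainders in descending order: Fernley 0.7404, Ashgrove 0.7174, Rivermont 0.3432, Claybrook 0.1641, Stonebridge 0.0350.
Largest remainders: Fernley, Ashgrove receive the extra seats.

Stonebridge=2; Rivermont=7; Ashgrove=2; Fernley=3; Claybrook=3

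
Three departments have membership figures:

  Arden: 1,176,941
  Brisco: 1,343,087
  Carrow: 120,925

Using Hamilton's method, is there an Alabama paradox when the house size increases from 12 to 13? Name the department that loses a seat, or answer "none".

At 12 seats: Arden 5, Brisco 6, Carrow 1.
At 13 seats: Arden 6, Brisco 7, Carrow 0.
Carrow drops from 1 to 0.

Carrow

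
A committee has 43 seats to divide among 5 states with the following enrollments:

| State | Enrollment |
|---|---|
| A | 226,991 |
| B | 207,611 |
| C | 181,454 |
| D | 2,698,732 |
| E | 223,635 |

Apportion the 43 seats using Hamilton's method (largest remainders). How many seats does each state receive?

Standard divisor: 3538423 ÷ 43 ≈ 82288.907.
Standard quotas: A 2.7585, B 2.5230, C 2.2051, D 32.7958, E 2.7177.
Lower quotas: A 2, B 2, C 2, D 32, E 2 (sum 40, leaving 3 seats).
Remainders in descending order: D 0.7958, A 0.7585, E 0.7177, B 0.5230, C 0.2051.
Largest remainders: D, A, E receive the extra seats.

A 3, B 2, C 2, D 33, E 3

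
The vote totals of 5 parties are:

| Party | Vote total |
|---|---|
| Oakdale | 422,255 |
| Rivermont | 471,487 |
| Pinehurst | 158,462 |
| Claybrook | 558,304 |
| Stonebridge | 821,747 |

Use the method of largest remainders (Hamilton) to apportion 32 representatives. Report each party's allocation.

Standard divisor: 2432255 ÷ 32 ≈ 76007.969.
Standard quotas: Oakdale 5.5554, Rivermont 6.2031, Pinehurst 2.0848, Claybrook 7.3453, Stonebridge 10.8113.
Lower quotas: Oakdale 5, Rivermont 6, Pinehurst 2, Claybrook 7, Stonebridge 10 (sum 30, leaving 2 seats).
Remainders in descending order: Stonebridge 0.8113, Oakdale 0.5554, Claybrook 0.3453, Rivermont 0.2031, Pinehurst 0.0848.
The surplus seats go to Stonebridge, Oakdale.

Oakdale=6, Rivermont=6, Pinehurst=2, Claybrook=7, Stonebridge=11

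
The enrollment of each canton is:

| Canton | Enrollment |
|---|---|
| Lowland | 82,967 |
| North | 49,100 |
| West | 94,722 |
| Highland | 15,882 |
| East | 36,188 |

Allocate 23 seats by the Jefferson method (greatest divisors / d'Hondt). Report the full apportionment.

Standard divisor 278859/23 ≈ 12124.304; standard quotas: Lowland 6.843, North 4.050, West 7.813, Highland 1.310, East 2.985.
Rounding down gives 6, 4, 7, 1, 2 = 20 seats, so the divisor must be adjusted.
With modified divisor 11200: modified quotas Lowland 7.408, North 4.384, West 8.457, Highland 1.418, East 3.231.
Rounding down: Lowland 7, North 4, West 8, Highland 1, East 3 (total 23).

Lowland=7, North=4, West=8, Highland=1, East=3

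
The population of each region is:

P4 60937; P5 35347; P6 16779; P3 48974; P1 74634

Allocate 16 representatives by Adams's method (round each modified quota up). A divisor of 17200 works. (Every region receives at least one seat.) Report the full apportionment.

With modified divisor 17200: modified quotas P4 3.543, P5 2.055, P6 0.976, P3 2.847, P1 4.339.
Rounding up: P4 4, P5 3, P6 1, P3 3, P1 5 (total 16).

P4: 4, P5: 3, P6: 1, P3: 3, P1: 5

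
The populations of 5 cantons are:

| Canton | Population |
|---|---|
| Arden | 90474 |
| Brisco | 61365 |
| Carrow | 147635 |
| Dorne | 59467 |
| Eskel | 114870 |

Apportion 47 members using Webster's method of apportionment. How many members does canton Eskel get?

Standard divisor 473811/47 ≈ 10081.085; standard quotas: Arden 8.975, Brisco 6.087, Carrow 14.645, Dorne 5.899, Eskel 11.395.
Rounding to the nearest integer gives Arden 9, Brisco 6, Carrow 15, Dorne 6, Eskel 11 — total 47, matching the house size, so no adjustment is needed.
Eskel receives 11.

11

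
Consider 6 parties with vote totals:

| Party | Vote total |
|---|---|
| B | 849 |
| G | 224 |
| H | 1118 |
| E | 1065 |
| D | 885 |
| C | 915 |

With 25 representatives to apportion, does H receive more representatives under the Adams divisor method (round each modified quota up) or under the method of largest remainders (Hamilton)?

Hamilton

Adams: B 4, G 2, H 5, E 5, D 4, C 5.
Hamilton: B 4, G 1, H 6, E 5, D 4, C 5.
H gets 5 under Adams and 6 under Hamilton.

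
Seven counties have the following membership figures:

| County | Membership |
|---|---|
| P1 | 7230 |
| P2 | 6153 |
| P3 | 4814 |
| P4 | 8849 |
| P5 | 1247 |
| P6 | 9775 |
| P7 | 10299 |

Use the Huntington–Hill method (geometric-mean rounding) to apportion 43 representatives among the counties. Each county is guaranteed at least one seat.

With divisor 1119: modified quotas P1 6.461, P2 5.499, P3 4.302, P4 7.908, P5 1.114, P6 8.735, P7 9.204.
Geometric-mean thresholds: P1 √(6·7)=6.481, P2 √(5·6)=5.477, P3 √(4·5)=4.472, P4 √(7·8)=7.483, P5 √(1·2)=1.414, P6 √(8·9)=8.485, P7 √(9·10)=9.487.
Each quota rounded against its threshold gives P1 6, P2 6, P3 4, P4 8, P5 1, P6 9, P7 9 (total 43).

P1 6, P2 6, P3 4, P4 8, P5 1, P6 9, P7 9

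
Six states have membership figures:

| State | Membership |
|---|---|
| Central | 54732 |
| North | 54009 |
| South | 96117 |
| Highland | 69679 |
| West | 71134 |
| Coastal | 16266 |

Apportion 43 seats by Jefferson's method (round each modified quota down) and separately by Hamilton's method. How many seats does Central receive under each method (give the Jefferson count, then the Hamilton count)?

Jefferson: Central 6, North 6, South 12, Highland 8, West 9, Coastal 2.
Hamilton: Central 7, North 6, South 11, Highland 8, West 9, Coastal 2.
Central gets 6 under Jefferson and 7 under Hamilton.

6 and 7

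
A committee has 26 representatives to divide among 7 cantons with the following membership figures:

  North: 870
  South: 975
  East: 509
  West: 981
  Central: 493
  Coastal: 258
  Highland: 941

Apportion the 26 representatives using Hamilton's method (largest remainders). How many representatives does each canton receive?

North 4; South 5; East 3; West 5; Central 3; Coastal 1; Highland 5

Total 5027; standard divisor 5027/26 ≈ 193.346.
Standard quotas: North 4.500, South 5.043, East 2.633, West 5.074, Central 2.550, Coastal 1.334, Highland 4.867.
Lower quotas: North 4, South 5, East 2, West 5, Central 2, Coastal 1, Highland 4 (sum 23, leaving 3 seats).
Remainders in descending order: Highland 0.867, East 0.633, Central 0.550, North 0.500, Coastal 0.334, West 0.074, South 0.043.
The surplus seats go to Highland, East, Central.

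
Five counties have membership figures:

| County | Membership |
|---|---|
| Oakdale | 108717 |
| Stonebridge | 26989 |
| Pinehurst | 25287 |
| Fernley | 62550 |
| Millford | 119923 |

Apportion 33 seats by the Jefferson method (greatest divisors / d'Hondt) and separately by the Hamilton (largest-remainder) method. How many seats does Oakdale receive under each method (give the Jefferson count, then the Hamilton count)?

11 and 10

Jefferson: Oakdale 11, Stonebridge 2, Pinehurst 2, Fernley 6, Millford 12.
Hamilton: Oakdale 10, Stonebridge 3, Pinehurst 2, Fernley 6, Millford 12.
Oakdale gets 11 under Jefferson and 10 under Hamilton.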